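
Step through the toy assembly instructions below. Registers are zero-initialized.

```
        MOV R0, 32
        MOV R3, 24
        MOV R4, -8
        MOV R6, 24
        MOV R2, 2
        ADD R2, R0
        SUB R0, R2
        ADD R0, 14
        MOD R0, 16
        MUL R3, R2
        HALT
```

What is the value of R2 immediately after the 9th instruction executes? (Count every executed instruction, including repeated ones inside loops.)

34

after MOV R0, 32: R0=32
after MOV R3, 24: R3=24
after MOV R4, -8: R4=-8
after MOV R6, 24: R6=24
after MOV R2, 2: R2=2
after ADD R2, R0: R2=2+32=34
after SUB R0, R2: R0=32-34=-2
after ADD R0, 14: R0=(-2)+14=12
after MOD R0, 16: R0=12%16=12
After step 9: R2 = 34.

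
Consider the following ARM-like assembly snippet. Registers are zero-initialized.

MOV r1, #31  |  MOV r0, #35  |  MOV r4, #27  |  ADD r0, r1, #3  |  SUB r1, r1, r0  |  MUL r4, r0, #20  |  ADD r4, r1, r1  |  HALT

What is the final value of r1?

-3

MOV r1, #31 → r1=31
MOV r0, #35 → r0=35
MOV r4, #27 → r4=27
ADD r0, r1, #3 → r0=31+3=34
SUB r1, r1, r0 → r1=31-34=-3
MUL r4, r0, #20 → r4=34*20=680
ADD r4, r1, r1 → r4=(-3)+(-3)=-6
halt.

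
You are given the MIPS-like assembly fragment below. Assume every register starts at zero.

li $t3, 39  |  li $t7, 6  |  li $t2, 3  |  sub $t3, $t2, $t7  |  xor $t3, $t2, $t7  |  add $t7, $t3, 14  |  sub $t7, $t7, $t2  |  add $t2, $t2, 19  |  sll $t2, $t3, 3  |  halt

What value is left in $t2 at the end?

40

$t3=39
$t7=6
$t2=3
$t3=3-6=-3
$t3=3^6=5
$t7=5+14=19
$t7=19-3=16
$t2=3+19=22
$t2=5<<3=40
halt.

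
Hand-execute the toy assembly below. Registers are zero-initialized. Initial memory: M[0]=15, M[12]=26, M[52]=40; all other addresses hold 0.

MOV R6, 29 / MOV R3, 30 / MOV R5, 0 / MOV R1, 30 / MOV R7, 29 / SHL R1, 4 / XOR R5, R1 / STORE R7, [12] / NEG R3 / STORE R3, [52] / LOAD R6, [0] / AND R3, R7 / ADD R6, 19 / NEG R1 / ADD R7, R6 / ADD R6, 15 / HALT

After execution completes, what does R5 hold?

MOV R6, 29 → R6=29
MOV R3, 30 → R3=30
MOV R5, 0 → R5=0
MOV R1, 30 → R1=30
MOV R7, 29 → R7=29
SHL R1, 4 → R1=30<<4=480
XOR R5, R1 → R5=0^480=480
STORE R7, [12] → M[12]=29
NEG R3 → R3=-(30)=-30
STORE R3, [52] → M[52]=-30
LOAD R6, [0] → R6=M[0]=15
AND R3, R7 → R3=(-30)&29=0
ADD R6, 19 → R6=15+19=34
NEG R1 → R1=-(480)=-480
ADD R7, R6 → R7=29+34=63
ADD R6, 15 → R6=34+15=49
halt.

480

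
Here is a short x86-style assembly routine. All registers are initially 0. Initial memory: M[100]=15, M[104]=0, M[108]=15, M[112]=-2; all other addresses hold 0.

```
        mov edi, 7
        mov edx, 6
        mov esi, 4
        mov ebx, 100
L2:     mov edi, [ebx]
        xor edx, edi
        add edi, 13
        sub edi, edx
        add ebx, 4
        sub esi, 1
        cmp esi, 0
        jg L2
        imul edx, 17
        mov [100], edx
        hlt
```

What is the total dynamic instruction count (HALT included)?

39

edi=7
edx=6
esi=4
ebx=100
edi=M[100]=15
edx=6^15=9
edi=15+13=28
edi=28-9=19
ebx=100+4=104
esi=4-1=3
cmp esi, 0  (cmp 3,0)
jg L2: taken
edi=M[104]=0
edx=9^0=9
edi=0+13=13
edi=13-9=4
ebx=104+4=108
esi=3-1=2
cmp esi, 0  (cmp 2,0)
jg L2: taken
edi=M[108]=15
edx=9^15=6
edi=15+13=28
edi=28-6=22
ebx=108+4=112
esi=2-1=1
cmp esi, 0  (cmp 1,0)
jg L2: taken
edi=M[112]=-2
edx=6^(-2)=-8
edi=(-2)+13=11
edi=11-(-8)=19
ebx=112+4=116
esi=1-1=0
cmp esi, 0  (cmp 0,0)
jg L2: not taken
edx=(-8)*17=-136
mov [100], edx → M[100]=-136
halt.
Total executed instructions: 39.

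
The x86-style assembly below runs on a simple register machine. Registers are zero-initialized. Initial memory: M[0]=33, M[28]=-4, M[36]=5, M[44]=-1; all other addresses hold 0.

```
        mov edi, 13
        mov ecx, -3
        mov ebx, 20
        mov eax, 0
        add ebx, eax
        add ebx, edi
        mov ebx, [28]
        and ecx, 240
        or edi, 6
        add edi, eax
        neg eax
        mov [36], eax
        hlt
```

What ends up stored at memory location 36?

0

after mov edi, 13: edi=13
after mov ecx, -3: ecx=-3
after mov ebx, 20: ebx=20
after mov eax, 0: eax=0
after add ebx, eax: ebx=20+0=20
after add ebx, edi: ebx=20+13=33
after mov ebx, [28]: ebx=M[28]=-4
after and ecx, 240: ecx=(-3)&240=240
after or edi, 6: edi=13|6=15
after add edi, eax: edi=15+0=15
after neg eax: eax=-(0)=0
mov [36], eax → M[36]=0
halt.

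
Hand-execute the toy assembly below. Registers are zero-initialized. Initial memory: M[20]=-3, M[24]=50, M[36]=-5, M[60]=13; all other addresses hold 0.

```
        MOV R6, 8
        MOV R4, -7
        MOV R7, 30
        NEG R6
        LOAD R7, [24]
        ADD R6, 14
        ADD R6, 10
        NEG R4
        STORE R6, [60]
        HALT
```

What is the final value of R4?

7

R6=8
R4=-7
R7=30
R6=-(8)=-8
R7=M[24]=50
R6=(-8)+14=6
R6=6+10=16
R4=-(-7)=7
STORE R6, [60] → M[60]=16
halt.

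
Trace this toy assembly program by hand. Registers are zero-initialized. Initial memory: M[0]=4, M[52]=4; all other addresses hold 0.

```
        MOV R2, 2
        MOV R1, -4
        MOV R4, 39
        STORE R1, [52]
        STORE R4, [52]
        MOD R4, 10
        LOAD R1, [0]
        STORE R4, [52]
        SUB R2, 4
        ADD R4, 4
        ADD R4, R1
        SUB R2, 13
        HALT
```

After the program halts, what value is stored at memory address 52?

R2=2
R1=-4
R4=39
STORE R1, [52] → M[52]=-4
STORE R4, [52] → M[52]=39
R4=39%10=9
R1=M[0]=4
STORE R4, [52] → M[52]=9
R2=2-4=-2
R4=9+4=13
R4=13+4=17
R2=(-2)-13=-15
halt.

9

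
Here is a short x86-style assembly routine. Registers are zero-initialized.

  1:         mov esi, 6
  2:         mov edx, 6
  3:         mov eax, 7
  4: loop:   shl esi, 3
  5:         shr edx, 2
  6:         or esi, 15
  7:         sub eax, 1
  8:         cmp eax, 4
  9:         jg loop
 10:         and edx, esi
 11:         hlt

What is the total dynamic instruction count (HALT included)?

23

mov esi, 6 → esi=6
mov edx, 6 → edx=6
mov eax, 7 → eax=7
shl esi, 3 → esi=6<<3=48
shr edx, 2 → edx=6>>2=1
or esi, 15 → esi=48|15=63
sub eax, 1 → eax=7-1=6
cmp eax, 4  (cmp 6,4)
jg loop: taken
shl esi, 3 → esi=63<<3=504
shr edx, 2 → edx=1>>2=0
or esi, 15 → esi=504|15=511
sub eax, 1 → eax=6-1=5
cmp eax, 4  (cmp 5,4)
jg loop: taken
shl esi, 3 → esi=511<<3=4088
shr edx, 2 → edx=0>>2=0
or esi, 15 → esi=4088|15=4095
sub eax, 1 → eax=5-1=4
cmp eax, 4  (cmp 4,4)
jg loop: not taken
and edx, esi → edx=0&4095=0
halt.
Total executed instructions: 23.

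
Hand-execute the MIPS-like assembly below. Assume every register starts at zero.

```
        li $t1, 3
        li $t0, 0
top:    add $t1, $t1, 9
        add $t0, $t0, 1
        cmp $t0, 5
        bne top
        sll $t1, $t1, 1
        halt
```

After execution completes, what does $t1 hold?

li $t1, 3 → $t1=3
li $t0, 0 → $t0=0
add $t1, $t1, 9 → $t1=3+9=12
add $t0, $t0, 1 → $t0=0+1=1
cmp $t0, 5  (cmp 1,5)
bne top: taken
add $t1, $t1, 9 → $t1=12+9=21
add $t0, $t0, 1 → $t0=1+1=2
cmp $t0, 5  (cmp 2,5)
bne top: taken
add $t1, $t1, 9 → $t1=21+9=30
add $t0, $t0, 1 → $t0=2+1=3
cmp $t0, 5  (cmp 3,5)
bne top: taken
add $t1, $t1, 9 → $t1=30+9=39
add $t0, $t0, 1 → $t0=3+1=4
cmp $t0, 5  (cmp 4,5)
bne top: taken
add $t1, $t1, 9 → $t1=39+9=48
add $t0, $t0, 1 → $t0=4+1=5
cmp $t0, 5  (cmp 5,5)
bne top: not taken
sll $t1, $t1, 1 → $t1=48<<1=96
halt.

96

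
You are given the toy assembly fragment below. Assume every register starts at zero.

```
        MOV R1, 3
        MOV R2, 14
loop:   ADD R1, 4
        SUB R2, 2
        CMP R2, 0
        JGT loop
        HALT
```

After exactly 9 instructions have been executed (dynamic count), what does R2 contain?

10

R1=3
R2=14
R1=3+4=7
R2=14-2=12
CMP R2, 0  (cmp 12,0)
JGT loop: taken
R1=7+4=11
R2=12-2=10
CMP R2, 0  (cmp 10,0)
After step 9: R2 = 10.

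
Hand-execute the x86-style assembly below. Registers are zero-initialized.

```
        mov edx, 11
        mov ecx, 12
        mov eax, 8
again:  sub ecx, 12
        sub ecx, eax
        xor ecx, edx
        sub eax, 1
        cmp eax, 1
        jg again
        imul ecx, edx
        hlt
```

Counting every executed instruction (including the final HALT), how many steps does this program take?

47

edx=11
ecx=12
eax=8
ecx=12-12=0
ecx=0-8=-8
ecx=(-8)^11=-13
eax=8-1=7
cmp eax, 1  (cmp 7,1)
jg again: taken
ecx=(-13)-12=-25
ecx=(-25)-7=-32
ecx=(-32)^11=-21
eax=7-1=6
cmp eax, 1  (cmp 6,1)
jg again: taken
ecx=(-21)-12=-33
ecx=(-33)-6=-39
ecx=(-39)^11=-46
eax=6-1=5
cmp eax, 1  (cmp 5,1)
jg again: taken
ecx=(-46)-12=-58
ecx=(-58)-5=-63
ecx=(-63)^11=-54
eax=5-1=4
cmp eax, 1  (cmp 4,1)
jg again: taken
ecx=(-54)-12=-66
ecx=(-66)-4=-70
ecx=(-70)^11=-79
eax=4-1=3
cmp eax, 1  (cmp 3,1)
jg again: taken
ecx=(-79)-12=-91
ecx=(-91)-3=-94
ecx=(-94)^11=-87
eax=3-1=2
cmp eax, 1  (cmp 2,1)
jg again: taken
ecx=(-87)-12=-99
ecx=(-99)-2=-101
ecx=(-101)^11=-112
eax=2-1=1
cmp eax, 1  (cmp 1,1)
jg again: not taken
ecx=(-112)*11=-1232
halt.
Total executed instructions: 47.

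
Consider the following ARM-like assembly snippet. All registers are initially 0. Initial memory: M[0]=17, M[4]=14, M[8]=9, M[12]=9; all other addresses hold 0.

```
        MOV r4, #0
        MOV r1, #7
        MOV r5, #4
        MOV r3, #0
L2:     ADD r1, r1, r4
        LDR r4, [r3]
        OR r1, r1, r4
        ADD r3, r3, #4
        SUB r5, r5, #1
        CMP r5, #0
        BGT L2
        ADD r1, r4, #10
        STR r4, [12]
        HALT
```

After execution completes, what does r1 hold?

19

MOV r4, #0 → r4=0
MOV r1, #7 → r1=7
MOV r5, #4 → r5=4
MOV r3, #0 → r3=0
ADD r1, r1, r4 → r1=7+0=7
LDR r4, [r3] → r4=M[0]=17
OR r1, r1, r4 → r1=7|17=23
ADD r3, r3, #4 → r3=0+4=4
SUB r5, r5, #1 → r5=4-1=3
CMP r5, #0  (cmp 3,0)
BGT L2: taken
ADD r1, r1, r4 → r1=23+17=40
LDR r4, [r3] → r4=M[4]=14
OR r1, r1, r4 → r1=40|14=46
ADD r3, r3, #4 → r3=4+4=8
SUB r5, r5, #1 → r5=3-1=2
CMP r5, #0  (cmp 2,0)
BGT L2: taken
ADD r1, r1, r4 → r1=46+14=60
LDR r4, [r3] → r4=M[8]=9
OR r1, r1, r4 → r1=60|9=61
ADD r3, r3, #4 → r3=8+4=12
SUB r5, r5, #1 → r5=2-1=1
CMP r5, #0  (cmp 1,0)
BGT L2: taken
ADD r1, r1, r4 → r1=61+9=70
LDR r4, [r3] → r4=M[12]=9
OR r1, r1, r4 → r1=70|9=79
ADD r3, r3, #4 → r3=12+4=16
SUB r5, r5, #1 → r5=1-1=0
CMP r5, #0  (cmp 0,0)
BGT L2: not taken
ADD r1, r4, #10 → r1=9+10=19
STR r4, [12] → M[12]=9
halt.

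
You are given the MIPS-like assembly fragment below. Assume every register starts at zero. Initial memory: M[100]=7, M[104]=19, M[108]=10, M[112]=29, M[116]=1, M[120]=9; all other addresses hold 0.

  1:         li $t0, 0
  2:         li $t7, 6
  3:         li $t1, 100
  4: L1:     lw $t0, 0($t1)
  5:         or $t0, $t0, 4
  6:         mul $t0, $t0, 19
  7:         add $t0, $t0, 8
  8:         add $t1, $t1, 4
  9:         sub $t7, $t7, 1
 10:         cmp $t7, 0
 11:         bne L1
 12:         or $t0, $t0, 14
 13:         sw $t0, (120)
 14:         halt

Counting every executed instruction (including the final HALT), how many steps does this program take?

li $t0, 0 → $t0=0
li $t7, 6 → $t7=6
li $t1, 100 → $t1=100
lw $t0, 0($t1) → $t0=M[100]=7
or $t0, $t0, 4 → $t0=7|4=7
mul $t0, $t0, 19 → $t0=7*19=133
add $t0, $t0, 8 → $t0=133+8=141
add $t1, $t1, 4 → $t1=100+4=104
sub $t7, $t7, 1 → $t7=6-1=5
cmp $t7, 0  (cmp 5,0)
bne L1: taken
lw $t0, 0($t1) → $t0=M[104]=19
or $t0, $t0, 4 → $t0=19|4=23
mul $t0, $t0, 19 → $t0=23*19=437
add $t0, $t0, 8 → $t0=437+8=445
add $t1, $t1, 4 → $t1=104+4=108
sub $t7, $t7, 1 → $t7=5-1=4
cmp $t7, 0  (cmp 4,0)
bne L1: taken
lw $t0, 0($t1) → $t0=M[108]=10
or $t0, $t0, 4 → $t0=10|4=14
mul $t0, $t0, 19 → $t0=14*19=266
add $t0, $t0, 8 → $t0=266+8=274
add $t1, $t1, 4 → $t1=108+4=112
sub $t7, $t7, 1 → $t7=4-1=3
cmp $t7, 0  (cmp 3,0)
bne L1: taken
lw $t0, 0($t1) → $t0=M[112]=29
or $t0, $t0, 4 → $t0=29|4=29
mul $t0, $t0, 19 → $t0=29*19=551
add $t0, $t0, 8 → $t0=551+8=559
add $t1, $t1, 4 → $t1=112+4=116
sub $t7, $t7, 1 → $t7=3-1=2
cmp $t7, 0  (cmp 2,0)
bne L1: taken
lw $t0, 0($t1) → $t0=M[116]=1
or $t0, $t0, 4 → $t0=1|4=5
mul $t0, $t0, 19 → $t0=5*19=95
add $t0, $t0, 8 → $t0=95+8=103
add $t1, $t1, 4 → $t1=116+4=120
sub $t7, $t7, 1 → $t7=2-1=1
cmp $t7, 0  (cmp 1,0)
bne L1: taken
lw $t0, 0($t1) → $t0=M[120]=9
or $t0, $t0, 4 → $t0=9|4=13
mul $t0, $t0, 19 → $t0=13*19=247
add $t0, $t0, 8 → $t0=247+8=255
add $t1, $t1, 4 → $t1=120+4=124
sub $t7, $t7, 1 → $t7=1-1=0
cmp $t7, 0  (cmp 0,0)
bne L1: not taken
or $t0, $t0, 14 → $t0=255|14=255
sw $t0, (120) → M[120]=255
halt.
Total executed instructions: 54.

54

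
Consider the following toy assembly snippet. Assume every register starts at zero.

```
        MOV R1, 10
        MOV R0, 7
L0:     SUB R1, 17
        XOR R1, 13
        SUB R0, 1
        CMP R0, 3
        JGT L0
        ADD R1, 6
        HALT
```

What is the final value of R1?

R1=10
R0=7
R1=10-17=-7
R1=(-7)^13=-12
R0=7-1=6
CMP R0, 3  (cmp 6,3)
JGT L0: taken
R1=(-12)-17=-29
R1=(-29)^13=-18
R0=6-1=5
CMP R0, 3  (cmp 5,3)
JGT L0: taken
R1=(-18)-17=-35
R1=(-35)^13=-48
R0=5-1=4
CMP R0, 3  (cmp 4,3)
JGT L0: taken
R1=(-48)-17=-65
R1=(-65)^13=-78
R0=4-1=3
CMP R0, 3  (cmp 3,3)
JGT L0: not taken
R1=(-78)+6=-72
halt.

-72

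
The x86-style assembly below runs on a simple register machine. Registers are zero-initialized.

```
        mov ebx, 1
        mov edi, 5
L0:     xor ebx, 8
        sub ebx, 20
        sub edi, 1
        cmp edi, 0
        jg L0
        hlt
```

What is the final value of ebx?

-91

after mov ebx, 1: ebx=1
after mov edi, 5: edi=5
after xor ebx, 8: ebx=1^8=9
after sub ebx, 20: ebx=9-20=-11
after sub edi, 1: edi=5-1=4
cmp edi, 0  (cmp 4,0)
jg L0: taken
after xor ebx, 8: ebx=(-11)^8=-3
after sub ebx, 20: ebx=(-3)-20=-23
after sub edi, 1: edi=4-1=3
cmp edi, 0  (cmp 3,0)
jg L0: taken
after xor ebx, 8: ebx=(-23)^8=-31
after sub ebx, 20: ebx=(-31)-20=-51
after sub edi, 1: edi=3-1=2
cmp edi, 0  (cmp 2,0)
jg L0: taken
after xor ebx, 8: ebx=(-51)^8=-59
after sub ebx, 20: ebx=(-59)-20=-79
after sub edi, 1: edi=2-1=1
cmp edi, 0  (cmp 1,0)
jg L0: taken
after xor ebx, 8: ebx=(-79)^8=-71
after sub ebx, 20: ebx=(-71)-20=-91
after sub edi, 1: edi=1-1=0
cmp edi, 0  (cmp 0,0)
jg L0: not taken
halt.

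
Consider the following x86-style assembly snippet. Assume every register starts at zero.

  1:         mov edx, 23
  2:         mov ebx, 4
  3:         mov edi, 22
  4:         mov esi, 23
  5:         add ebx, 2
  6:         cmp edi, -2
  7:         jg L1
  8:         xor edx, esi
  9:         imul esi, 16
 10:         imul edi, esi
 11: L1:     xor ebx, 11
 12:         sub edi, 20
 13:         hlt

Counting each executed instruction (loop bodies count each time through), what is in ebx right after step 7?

edx=23
ebx=4
edi=22
esi=23
ebx=4+2=6
cmp edi, -2  (cmp 22,-2)
jg L1: taken
After step 7: ebx = 6.

6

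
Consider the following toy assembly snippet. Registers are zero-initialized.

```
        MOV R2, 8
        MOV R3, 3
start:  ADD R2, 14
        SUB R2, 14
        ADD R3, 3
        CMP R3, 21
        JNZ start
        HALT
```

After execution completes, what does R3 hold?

R2=8
R3=3
R2=8+14=22
R2=22-14=8
R3=3+3=6
CMP R3, 21  (cmp 6,21)
JNZ start: taken
R2=8+14=22
R2=22-14=8
R3=6+3=9
CMP R3, 21  (cmp 9,21)
JNZ start: taken
R2=8+14=22
R2=22-14=8
R3=9+3=12
CMP R3, 21  (cmp 12,21)
JNZ start: taken
R2=8+14=22
R2=22-14=8
R3=12+3=15
CMP R3, 21  (cmp 15,21)
JNZ start: taken
R2=8+14=22
R2=22-14=8
R3=15+3=18
CMP R3, 21  (cmp 18,21)
JNZ start: taken
R2=8+14=22
R2=22-14=8
R3=18+3=21
CMP R3, 21  (cmp 21,21)
JNZ start: not taken
halt.

21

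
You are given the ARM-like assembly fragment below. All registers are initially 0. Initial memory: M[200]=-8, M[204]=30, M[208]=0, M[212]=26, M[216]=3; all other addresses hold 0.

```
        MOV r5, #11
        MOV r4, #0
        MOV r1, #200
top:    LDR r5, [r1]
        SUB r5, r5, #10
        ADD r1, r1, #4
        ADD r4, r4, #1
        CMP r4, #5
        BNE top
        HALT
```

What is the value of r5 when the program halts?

MOV r5, #11 → r5=11
MOV r4, #0 → r4=0
MOV r1, #200 → r1=200
LDR r5, [r1] → r5=M[200]=-8
SUB r5, r5, #10 → r5=(-8)-10=-18
ADD r1, r1, #4 → r1=200+4=204
ADD r4, r4, #1 → r4=0+1=1
CMP r4, #5  (cmp 1,5)
BNE top: taken
LDR r5, [r1] → r5=M[204]=30
SUB r5, r5, #10 → r5=30-10=20
ADD r1, r1, #4 → r1=204+4=208
ADD r4, r4, #1 → r4=1+1=2
CMP r4, #5  (cmp 2,5)
BNE top: taken
LDR r5, [r1] → r5=M[208]=0
SUB r5, r5, #10 → r5=0-10=-10
ADD r1, r1, #4 → r1=208+4=212
ADD r4, r4, #1 → r4=2+1=3
CMP r4, #5  (cmp 3,5)
BNE top: taken
LDR r5, [r1] → r5=M[212]=26
SUB r5, r5, #10 → r5=26-10=16
ADD r1, r1, #4 → r1=212+4=216
ADD r4, r4, #1 → r4=3+1=4
CMP r4, #5  (cmp 4,5)
BNE top: taken
LDR r5, [r1] → r5=M[216]=3
SUB r5, r5, #10 → r5=3-10=-7
ADD r1, r1, #4 → r1=216+4=220
ADD r4, r4, #1 → r4=4+1=5
CMP r4, #5  (cmp 5,5)
BNE top: not taken
halt.

-7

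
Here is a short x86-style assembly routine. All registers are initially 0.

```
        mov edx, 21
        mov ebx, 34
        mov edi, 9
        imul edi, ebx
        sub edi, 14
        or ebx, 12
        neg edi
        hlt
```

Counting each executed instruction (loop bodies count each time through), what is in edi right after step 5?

292

after mov edx, 21: edx=21
after mov ebx, 34: ebx=34
after mov edi, 9: edi=9
after imul edi, ebx: edi=9*34=306
after sub edi, 14: edi=306-14=292
After step 5: edi = 292.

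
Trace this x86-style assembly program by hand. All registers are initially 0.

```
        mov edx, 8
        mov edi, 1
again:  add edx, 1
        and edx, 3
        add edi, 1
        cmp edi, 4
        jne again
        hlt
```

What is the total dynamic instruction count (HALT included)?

18

mov edx, 8 → edx=8
mov edi, 1 → edi=1
add edx, 1 → edx=8+1=9
and edx, 3 → edx=9&3=1
add edi, 1 → edi=1+1=2
cmp edi, 4  (cmp 2,4)
jne again: taken
add edx, 1 → edx=1+1=2
and edx, 3 → edx=2&3=2
add edi, 1 → edi=2+1=3
cmp edi, 4  (cmp 3,4)
jne again: taken
add edx, 1 → edx=2+1=3
and edx, 3 → edx=3&3=3
add edi, 1 → edi=3+1=4
cmp edi, 4  (cmp 4,4)
jne again: not taken
halt.
Total executed instructions: 18.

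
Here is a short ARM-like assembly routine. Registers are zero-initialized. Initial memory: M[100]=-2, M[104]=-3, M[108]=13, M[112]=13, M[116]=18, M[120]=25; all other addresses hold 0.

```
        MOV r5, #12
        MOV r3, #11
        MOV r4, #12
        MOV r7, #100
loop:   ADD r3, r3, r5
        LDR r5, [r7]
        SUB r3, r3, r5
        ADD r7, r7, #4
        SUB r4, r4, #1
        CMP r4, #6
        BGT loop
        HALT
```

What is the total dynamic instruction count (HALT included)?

r5=12
r3=11
r4=12
r7=100
r3=11+12=23
r5=M[100]=-2
r3=23-(-2)=25
r7=100+4=104
r4=12-1=11
CMP r4, #6  (cmp 11,6)
BGT loop: taken
r3=25+(-2)=23
r5=M[104]=-3
r3=23-(-3)=26
r7=104+4=108
r4=11-1=10
CMP r4, #6  (cmp 10,6)
BGT loop: taken
r3=26+(-3)=23
r5=M[108]=13
r3=23-13=10
r7=108+4=112
r4=10-1=9
CMP r4, #6  (cmp 9,6)
BGT loop: taken
r3=10+13=23
r5=M[112]=13
r3=23-13=10
r7=112+4=116
r4=9-1=8
CMP r4, #6  (cmp 8,6)
BGT loop: taken
r3=10+13=23
r5=M[116]=18
r3=23-18=5
r7=116+4=120
r4=8-1=7
CMP r4, #6  (cmp 7,6)
BGT loop: taken
r3=5+18=23
r5=M[120]=25
r3=23-25=-2
r7=120+4=124
r4=7-1=6
CMP r4, #6  (cmp 6,6)
BGT loop: not taken
halt.
Total executed instructions: 47.

47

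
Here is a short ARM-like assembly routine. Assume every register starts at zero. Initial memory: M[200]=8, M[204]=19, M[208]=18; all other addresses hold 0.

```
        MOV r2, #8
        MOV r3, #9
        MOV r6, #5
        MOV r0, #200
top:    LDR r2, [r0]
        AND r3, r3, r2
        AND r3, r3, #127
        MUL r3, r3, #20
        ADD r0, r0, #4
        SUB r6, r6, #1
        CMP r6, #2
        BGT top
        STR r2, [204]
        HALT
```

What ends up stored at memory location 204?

r2=8
r3=9
r6=5
r0=200
r2=M[200]=8
r3=9&8=8
r3=8&127=8
r3=8*20=160
r0=200+4=204
r6=5-1=4
CMP r6, #2  (cmp 4,2)
BGT top: taken
r2=M[204]=19
r3=160&19=0
r3=0&127=0
r3=0*20=0
r0=204+4=208
r6=4-1=3
CMP r6, #2  (cmp 3,2)
BGT top: taken
r2=M[208]=18
r3=0&18=0
r3=0&127=0
r3=0*20=0
r0=208+4=212
r6=3-1=2
CMP r6, #2  (cmp 2,2)
BGT top: not taken
STR r2, [204] → M[204]=18
halt.

18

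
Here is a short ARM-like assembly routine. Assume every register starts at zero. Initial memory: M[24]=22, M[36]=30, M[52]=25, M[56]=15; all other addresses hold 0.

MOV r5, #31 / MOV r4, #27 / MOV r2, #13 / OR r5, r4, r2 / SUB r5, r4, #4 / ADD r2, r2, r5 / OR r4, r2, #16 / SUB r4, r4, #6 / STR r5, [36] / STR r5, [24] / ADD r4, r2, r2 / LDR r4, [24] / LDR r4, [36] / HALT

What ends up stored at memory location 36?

23

MOV r5, #31 → r5=31
MOV r4, #27 → r4=27
MOV r2, #13 → r2=13
OR r5, r4, r2 → r5=27|13=31
SUB r5, r4, #4 → r5=27-4=23
ADD r2, r2, r5 → r2=13+23=36
OR r4, r2, #16 → r4=36|16=52
SUB r4, r4, #6 → r4=52-6=46
STR r5, [36] → M[36]=23
STR r5, [24] → M[24]=23
ADD r4, r2, r2 → r4=36+36=72
LDR r4, [24] → r4=M[24]=23
LDR r4, [36] → r4=M[36]=23
halt.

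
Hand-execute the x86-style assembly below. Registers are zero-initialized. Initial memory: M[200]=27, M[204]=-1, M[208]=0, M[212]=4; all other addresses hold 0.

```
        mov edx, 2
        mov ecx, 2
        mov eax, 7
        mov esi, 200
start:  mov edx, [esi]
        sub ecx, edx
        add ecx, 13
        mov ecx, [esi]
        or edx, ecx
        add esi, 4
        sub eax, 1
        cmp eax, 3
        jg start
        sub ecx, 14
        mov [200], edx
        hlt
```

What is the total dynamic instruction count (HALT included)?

43

after mov edx, 2: edx=2
after mov ecx, 2: ecx=2
after mov eax, 7: eax=7
after mov esi, 200: esi=200
after mov edx, [esi]: edx=M[200]=27
after sub ecx, edx: ecx=2-27=-25
after add ecx, 13: ecx=(-25)+13=-12
after mov ecx, [esi]: ecx=M[200]=27
after or edx, ecx: edx=27|27=27
after add esi, 4: esi=200+4=204
after sub eax, 1: eax=7-1=6
cmp eax, 3  (cmp 6,3)
jg start: taken
after mov edx, [esi]: edx=M[204]=-1
after sub ecx, edx: ecx=27-(-1)=28
after add ecx, 13: ecx=28+13=41
after mov ecx, [esi]: ecx=M[204]=-1
after or edx, ecx: edx=(-1)|(-1)=-1
after add esi, 4: esi=204+4=208
after sub eax, 1: eax=6-1=5
cmp eax, 3  (cmp 5,3)
jg start: taken
after mov edx, [esi]: edx=M[208]=0
after sub ecx, edx: ecx=(-1)-0=-1
after add ecx, 13: ecx=(-1)+13=12
after mov ecx, [esi]: ecx=M[208]=0
after or edx, ecx: edx=0|0=0
after add esi, 4: esi=208+4=212
after sub eax, 1: eax=5-1=4
cmp eax, 3  (cmp 4,3)
jg start: taken
after mov edx, [esi]: edx=M[212]=4
after sub ecx, edx: ecx=0-4=-4
after add ecx, 13: ecx=(-4)+13=9
after mov ecx, [esi]: ecx=M[212]=4
after or edx, ecx: edx=4|4=4
after add esi, 4: esi=212+4=216
after sub eax, 1: eax=4-1=3
cmp eax, 3  (cmp 3,3)
jg start: not taken
after sub ecx, 14: ecx=4-14=-10
mov [200], edx → M[200]=4
halt.
Total executed instructions: 43.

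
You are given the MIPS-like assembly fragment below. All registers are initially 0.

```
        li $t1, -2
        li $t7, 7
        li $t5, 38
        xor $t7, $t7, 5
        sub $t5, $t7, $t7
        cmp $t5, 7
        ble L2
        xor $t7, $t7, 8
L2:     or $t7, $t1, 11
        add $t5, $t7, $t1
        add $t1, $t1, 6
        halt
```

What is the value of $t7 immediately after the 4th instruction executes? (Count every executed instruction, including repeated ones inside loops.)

$t1=-2
$t7=7
$t5=38
$t7=7^5=2
After step 4: $t7 = 2.

2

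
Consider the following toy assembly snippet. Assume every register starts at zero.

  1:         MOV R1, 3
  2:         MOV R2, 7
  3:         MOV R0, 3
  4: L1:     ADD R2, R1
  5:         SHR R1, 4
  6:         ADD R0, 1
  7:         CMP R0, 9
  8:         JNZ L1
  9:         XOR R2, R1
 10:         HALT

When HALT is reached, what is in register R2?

10

R1=3
R2=7
R0=3
R2=7+3=10
R1=3>>4=0
R0=3+1=4
CMP R0, 9  (cmp 4,9)
JNZ L1: taken
R2=10+0=10
R1=0>>4=0
R0=4+1=5
CMP R0, 9  (cmp 5,9)
JNZ L1: taken
R2=10+0=10
R1=0>>4=0
R0=5+1=6
CMP R0, 9  (cmp 6,9)
JNZ L1: taken
R2=10+0=10
R1=0>>4=0
R0=6+1=7
CMP R0, 9  (cmp 7,9)
JNZ L1: taken
R2=10+0=10
R1=0>>4=0
R0=7+1=8
CMP R0, 9  (cmp 8,9)
JNZ L1: taken
R2=10+0=10
R1=0>>4=0
R0=8+1=9
CMP R0, 9  (cmp 9,9)
JNZ L1: not taken
R2=10^0=10
halt.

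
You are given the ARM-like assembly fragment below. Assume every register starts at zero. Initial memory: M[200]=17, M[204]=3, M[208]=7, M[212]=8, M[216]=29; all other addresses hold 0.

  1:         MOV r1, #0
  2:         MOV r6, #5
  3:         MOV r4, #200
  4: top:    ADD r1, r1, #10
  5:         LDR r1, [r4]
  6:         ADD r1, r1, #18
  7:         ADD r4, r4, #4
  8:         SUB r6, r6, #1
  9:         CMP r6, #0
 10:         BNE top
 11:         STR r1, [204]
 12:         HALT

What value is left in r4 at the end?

220

MOV r1, #0 → r1=0
MOV r6, #5 → r6=5
MOV r4, #200 → r4=200
ADD r1, r1, #10 → r1=0+10=10
LDR r1, [r4] → r1=M[200]=17
ADD r1, r1, #18 → r1=17+18=35
ADD r4, r4, #4 → r4=200+4=204
SUB r6, r6, #1 → r6=5-1=4
CMP r6, #0  (cmp 4,0)
BNE top: taken
ADD r1, r1, #10 → r1=35+10=45
LDR r1, [r4] → r1=M[204]=3
ADD r1, r1, #18 → r1=3+18=21
ADD r4, r4, #4 → r4=204+4=208
SUB r6, r6, #1 → r6=4-1=3
CMP r6, #0  (cmp 3,0)
BNE top: taken
ADD r1, r1, #10 → r1=21+10=31
LDR r1, [r4] → r1=M[208]=7
ADD r1, r1, #18 → r1=7+18=25
ADD r4, r4, #4 → r4=208+4=212
SUB r6, r6, #1 → r6=3-1=2
CMP r6, #0  (cmp 2,0)
BNE top: taken
ADD r1, r1, #10 → r1=25+10=35
LDR r1, [r4] → r1=M[212]=8
ADD r1, r1, #18 → r1=8+18=26
ADD r4, r4, #4 → r4=212+4=216
SUB r6, r6, #1 → r6=2-1=1
CMP r6, #0  (cmp 1,0)
BNE top: taken
ADD r1, r1, #10 → r1=26+10=36
LDR r1, [r4] → r1=M[216]=29
ADD r1, r1, #18 → r1=29+18=47
ADD r4, r4, #4 → r4=216+4=220
SUB r6, r6, #1 → r6=1-1=0
CMP r6, #0  (cmp 0,0)
BNE top: not taken
STR r1, [204] → M[204]=47
halt.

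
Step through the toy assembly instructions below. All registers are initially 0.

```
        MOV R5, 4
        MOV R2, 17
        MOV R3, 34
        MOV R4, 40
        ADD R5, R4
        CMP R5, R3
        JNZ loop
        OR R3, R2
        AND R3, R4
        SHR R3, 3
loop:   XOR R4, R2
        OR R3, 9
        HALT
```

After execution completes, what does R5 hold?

R5=4
R2=17
R3=34
R4=40
R5=4+40=44
CMP R5, R3  (cmp 44,34)
JNZ loop: taken
R4=40^17=57
R3=34|9=43
halt.

44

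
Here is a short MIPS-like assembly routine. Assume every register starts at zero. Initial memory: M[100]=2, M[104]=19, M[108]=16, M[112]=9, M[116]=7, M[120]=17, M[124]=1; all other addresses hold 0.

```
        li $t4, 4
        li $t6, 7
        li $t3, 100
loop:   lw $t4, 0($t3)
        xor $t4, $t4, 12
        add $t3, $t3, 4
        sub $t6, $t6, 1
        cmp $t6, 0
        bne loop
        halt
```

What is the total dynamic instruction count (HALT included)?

$t4=4
$t6=7
$t3=100
$t4=M[100]=2
$t4=2^12=14
$t3=100+4=104
$t6=7-1=6
cmp $t6, 0  (cmp 6,0)
bne loop: taken
$t4=M[104]=19
$t4=19^12=31
$t3=104+4=108
$t6=6-1=5
cmp $t6, 0  (cmp 5,0)
bne loop: taken
$t4=M[108]=16
$t4=16^12=28
$t3=108+4=112
$t6=5-1=4
cmp $t6, 0  (cmp 4,0)
bne loop: taken
$t4=M[112]=9
$t4=9^12=5
$t3=112+4=116
$t6=4-1=3
cmp $t6, 0  (cmp 3,0)
bne loop: taken
$t4=M[116]=7
$t4=7^12=11
$t3=116+4=120
$t6=3-1=2
cmp $t6, 0  (cmp 2,0)
bne loop: taken
$t4=M[120]=17
$t4=17^12=29
$t3=120+4=124
$t6=2-1=1
cmp $t6, 0  (cmp 1,0)
bne loop: taken
$t4=M[124]=1
$t4=1^12=13
$t3=124+4=128
$t6=1-1=0
cmp $t6, 0  (cmp 0,0)
bne loop: not taken
halt.
Total executed instructions: 46.

46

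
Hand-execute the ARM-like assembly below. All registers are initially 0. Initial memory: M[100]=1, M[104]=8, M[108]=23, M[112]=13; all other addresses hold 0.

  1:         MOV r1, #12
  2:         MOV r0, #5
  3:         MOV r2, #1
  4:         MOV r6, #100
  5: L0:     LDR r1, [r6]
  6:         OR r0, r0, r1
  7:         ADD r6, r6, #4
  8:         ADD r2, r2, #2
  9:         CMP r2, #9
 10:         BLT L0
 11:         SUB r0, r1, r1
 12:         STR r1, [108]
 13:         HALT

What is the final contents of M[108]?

r1=12
r0=5
r2=1
r6=100
r1=M[100]=1
r0=5|1=5
r6=100+4=104
r2=1+2=3
CMP r2, #9  (cmp 3,9)
BLT L0: taken
r1=M[104]=8
r0=5|8=13
r6=104+4=108
r2=3+2=5
CMP r2, #9  (cmp 5,9)
BLT L0: taken
r1=M[108]=23
r0=13|23=31
r6=108+4=112
r2=5+2=7
CMP r2, #9  (cmp 7,9)
BLT L0: taken
r1=M[112]=13
r0=31|13=31
r6=112+4=116
r2=7+2=9
CMP r2, #9  (cmp 9,9)
BLT L0: not taken
r0=13-13=0
STR r1, [108] → M[108]=13
halt.

13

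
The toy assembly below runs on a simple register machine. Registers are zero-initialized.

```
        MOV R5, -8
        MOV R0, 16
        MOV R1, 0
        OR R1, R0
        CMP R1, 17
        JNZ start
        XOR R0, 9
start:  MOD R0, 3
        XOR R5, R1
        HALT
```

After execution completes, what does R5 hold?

MOV R5, -8 → R5=-8
MOV R0, 16 → R0=16
MOV R1, 0 → R1=0
OR R1, R0 → R1=0|16=16
CMP R1, 17  (cmp 16,17)
JNZ start: taken
MOD R0, 3 → R0=16%3=1
XOR R5, R1 → R5=(-8)^16=-24
halt.

-24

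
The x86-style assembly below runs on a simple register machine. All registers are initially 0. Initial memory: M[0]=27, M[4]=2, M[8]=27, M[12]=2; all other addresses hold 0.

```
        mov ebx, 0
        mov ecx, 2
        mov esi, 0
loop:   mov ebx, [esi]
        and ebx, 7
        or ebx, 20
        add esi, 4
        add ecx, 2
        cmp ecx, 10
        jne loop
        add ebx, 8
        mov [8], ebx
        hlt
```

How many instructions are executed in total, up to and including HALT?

34

after mov ebx, 0: ebx=0
after mov ecx, 2: ecx=2
after mov esi, 0: esi=0
after mov ebx, [esi]: ebx=M[0]=27
after and ebx, 7: ebx=27&7=3
after or ebx, 20: ebx=3|20=23
after add esi, 4: esi=0+4=4
after add ecx, 2: ecx=2+2=4
cmp ecx, 10  (cmp 4,10)
jne loop: taken
after mov ebx, [esi]: ebx=M[4]=2
after and ebx, 7: ebx=2&7=2
after or ebx, 20: ebx=2|20=22
after add esi, 4: esi=4+4=8
after add ecx, 2: ecx=4+2=6
cmp ecx, 10  (cmp 6,10)
jne loop: taken
after mov ebx, [esi]: ebx=M[8]=27
after and ebx, 7: ebx=27&7=3
after or ebx, 20: ebx=3|20=23
after add esi, 4: esi=8+4=12
after add ecx, 2: ecx=6+2=8
cmp ecx, 10  (cmp 8,10)
jne loop: taken
after mov ebx, [esi]: ebx=M[12]=2
after and ebx, 7: ebx=2&7=2
after or ebx, 20: ebx=2|20=22
after add esi, 4: esi=12+4=16
after add ecx, 2: ecx=8+2=10
cmp ecx, 10  (cmp 10,10)
jne loop: not taken
after add ebx, 8: ebx=22+8=30
mov [8], ebx → M[8]=30
halt.
Total executed instructions: 34.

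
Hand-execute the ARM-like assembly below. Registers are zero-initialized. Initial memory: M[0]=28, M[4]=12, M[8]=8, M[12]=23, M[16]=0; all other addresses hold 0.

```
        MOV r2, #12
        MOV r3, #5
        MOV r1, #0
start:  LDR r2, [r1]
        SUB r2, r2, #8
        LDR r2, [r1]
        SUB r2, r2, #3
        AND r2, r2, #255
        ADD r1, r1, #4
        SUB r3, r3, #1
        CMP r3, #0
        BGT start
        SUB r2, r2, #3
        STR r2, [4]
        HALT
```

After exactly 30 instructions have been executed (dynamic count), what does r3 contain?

after MOV r2, #12: r2=12
after MOV r3, #5: r3=5
after MOV r1, #0: r1=0
after LDR r2, [r1]: r2=M[0]=28
after SUB r2, r2, #8: r2=28-8=20
after LDR r2, [r1]: r2=M[0]=28
after SUB r2, r2, #3: r2=28-3=25
after AND r2, r2, #255: r2=25&255=25
after ADD r1, r1, #4: r1=0+4=4
after SUB r3, r3, #1: r3=5-1=4
CMP r3, #0  (cmp 4,0)
BGT start: taken
after LDR r2, [r1]: r2=M[4]=12
after SUB r2, r2, #8: r2=12-8=4
after LDR r2, [r1]: r2=M[4]=12
after SUB r2, r2, #3: r2=12-3=9
after AND r2, r2, #255: r2=9&255=9
after ADD r1, r1, #4: r1=4+4=8
after SUB r3, r3, #1: r3=4-1=3
CMP r3, #0  (cmp 3,0)
BGT start: taken
after LDR r2, [r1]: r2=M[8]=8
after SUB r2, r2, #8: r2=8-8=0
after LDR r2, [r1]: r2=M[8]=8
after SUB r2, r2, #3: r2=8-3=5
after AND r2, r2, #255: r2=5&255=5
after ADD r1, r1, #4: r1=8+4=12
after SUB r3, r3, #1: r3=3-1=2
CMP r3, #0  (cmp 2,0)
BGT start: taken
After step 30: r3 = 2.

2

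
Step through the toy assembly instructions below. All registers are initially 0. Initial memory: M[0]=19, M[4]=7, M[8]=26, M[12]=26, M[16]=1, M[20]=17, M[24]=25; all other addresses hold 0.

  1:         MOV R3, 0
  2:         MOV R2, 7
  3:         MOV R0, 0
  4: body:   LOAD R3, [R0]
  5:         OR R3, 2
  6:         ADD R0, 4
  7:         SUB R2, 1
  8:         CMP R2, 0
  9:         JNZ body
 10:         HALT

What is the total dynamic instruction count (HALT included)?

R3=0
R2=7
R0=0
R3=M[0]=19
R3=19|2=19
R0=0+4=4
R2=7-1=6
CMP R2, 0  (cmp 6,0)
JNZ body: taken
R3=M[4]=7
R3=7|2=7
R0=4+4=8
R2=6-1=5
CMP R2, 0  (cmp 5,0)
JNZ body: taken
R3=M[8]=26
R3=26|2=26
R0=8+4=12
R2=5-1=4
CMP R2, 0  (cmp 4,0)
JNZ body: taken
R3=M[12]=26
R3=26|2=26
R0=12+4=16
R2=4-1=3
CMP R2, 0  (cmp 3,0)
JNZ body: taken
R3=M[16]=1
R3=1|2=3
R0=16+4=20
R2=3-1=2
CMP R2, 0  (cmp 2,0)
JNZ body: taken
R3=M[20]=17
R3=17|2=19
R0=20+4=24
R2=2-1=1
CMP R2, 0  (cmp 1,0)
JNZ body: taken
R3=M[24]=25
R3=25|2=27
R0=24+4=28
R2=1-1=0
CMP R2, 0  (cmp 0,0)
JNZ body: not taken
halt.
Total executed instructions: 46.

46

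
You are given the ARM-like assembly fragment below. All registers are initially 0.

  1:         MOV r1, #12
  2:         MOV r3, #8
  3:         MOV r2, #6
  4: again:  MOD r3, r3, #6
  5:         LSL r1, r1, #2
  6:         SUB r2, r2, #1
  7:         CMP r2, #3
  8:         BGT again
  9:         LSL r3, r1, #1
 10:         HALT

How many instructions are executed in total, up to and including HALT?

after MOV r1, #12: r1=12
after MOV r3, #8: r3=8
after MOV r2, #6: r2=6
after MOD r3, r3, #6: r3=8%6=2
after LSL r1, r1, #2: r1=12<<2=48
after SUB r2, r2, #1: r2=6-1=5
CMP r2, #3  (cmp 5,3)
BGT again: taken
after MOD r3, r3, #6: r3=2%6=2
after LSL r1, r1, #2: r1=48<<2=192
after SUB r2, r2, #1: r2=5-1=4
CMP r2, #3  (cmp 4,3)
BGT again: taken
after MOD r3, r3, #6: r3=2%6=2
after LSL r1, r1, #2: r1=192<<2=768
after SUB r2, r2, #1: r2=4-1=3
CMP r2, #3  (cmp 3,3)
BGT again: not taken
after LSL r3, r1, #1: r3=768<<1=1536
halt.
Total executed instructions: 20.

20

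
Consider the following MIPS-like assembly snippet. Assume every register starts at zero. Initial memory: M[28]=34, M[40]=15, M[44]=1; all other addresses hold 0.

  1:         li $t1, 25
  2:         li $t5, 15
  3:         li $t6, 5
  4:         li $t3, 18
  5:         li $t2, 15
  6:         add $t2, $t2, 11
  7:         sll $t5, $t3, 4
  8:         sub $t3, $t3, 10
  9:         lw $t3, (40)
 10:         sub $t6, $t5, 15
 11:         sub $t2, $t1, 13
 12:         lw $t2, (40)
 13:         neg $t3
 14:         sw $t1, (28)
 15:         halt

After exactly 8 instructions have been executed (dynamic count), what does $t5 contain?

288

after li $t1, 25: $t1=25
after li $t5, 15: $t5=15
after li $t6, 5: $t6=5
after li $t3, 18: $t3=18
after li $t2, 15: $t2=15
after add $t2, $t2, 11: $t2=15+11=26
after sll $t5, $t3, 4: $t5=18<<4=288
after sub $t3, $t3, 10: $t3=18-10=8
After step 8: $t5 = 288.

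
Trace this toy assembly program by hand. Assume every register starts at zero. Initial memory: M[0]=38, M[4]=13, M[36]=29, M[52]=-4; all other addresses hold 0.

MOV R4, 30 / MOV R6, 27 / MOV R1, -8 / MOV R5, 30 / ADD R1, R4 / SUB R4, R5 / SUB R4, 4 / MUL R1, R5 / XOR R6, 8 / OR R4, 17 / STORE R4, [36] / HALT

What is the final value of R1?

660

after MOV R4, 30: R4=30
after MOV R6, 27: R6=27
after MOV R1, -8: R1=-8
after MOV R5, 30: R5=30
after ADD R1, R4: R1=(-8)+30=22
after SUB R4, R5: R4=30-30=0
after SUB R4, 4: R4=0-4=-4
after MUL R1, R5: R1=22*30=660
after XOR R6, 8: R6=27^8=19
after OR R4, 17: R4=(-4)|17=-3
STORE R4, [36] → M[36]=-3
halt.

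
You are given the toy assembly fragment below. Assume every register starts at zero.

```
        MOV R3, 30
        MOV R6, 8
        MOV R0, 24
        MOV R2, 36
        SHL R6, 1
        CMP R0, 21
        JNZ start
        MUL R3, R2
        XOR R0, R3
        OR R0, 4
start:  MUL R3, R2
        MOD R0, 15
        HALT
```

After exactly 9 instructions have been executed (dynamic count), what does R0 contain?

MOV R3, 30 → R3=30
MOV R6, 8 → R6=8
MOV R0, 24 → R0=24
MOV R2, 36 → R2=36
SHL R6, 1 → R6=8<<1=16
CMP R0, 21  (cmp 24,21)
JNZ start: taken
MUL R3, R2 → R3=30*36=1080
MOD R0, 15 → R0=24%15=9
After step 9: R0 = 9.

9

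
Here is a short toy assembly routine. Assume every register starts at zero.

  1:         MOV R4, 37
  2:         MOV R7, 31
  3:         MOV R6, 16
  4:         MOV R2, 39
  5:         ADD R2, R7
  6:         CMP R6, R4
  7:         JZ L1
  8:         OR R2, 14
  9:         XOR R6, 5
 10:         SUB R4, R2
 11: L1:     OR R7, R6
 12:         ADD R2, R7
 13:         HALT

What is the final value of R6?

21

R4=37
R7=31
R6=16
R2=39
R2=39+31=70
CMP R6, R4  (cmp 16,37)
JZ L1: not taken
R2=70|14=78
R6=16^5=21
R4=37-78=-41
R7=31|21=31
R2=78+31=109
halt.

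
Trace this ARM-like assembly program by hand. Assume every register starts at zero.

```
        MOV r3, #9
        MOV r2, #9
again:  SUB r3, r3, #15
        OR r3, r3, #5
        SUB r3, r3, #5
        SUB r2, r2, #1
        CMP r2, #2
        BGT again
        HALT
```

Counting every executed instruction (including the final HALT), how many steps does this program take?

r3=9
r2=9
r3=9-15=-6
r3=(-6)|5=-1
r3=(-1)-5=-6
r2=9-1=8
CMP r2, #2  (cmp 8,2)
BGT again: taken
r3=(-6)-15=-21
r3=(-21)|5=-17
r3=(-17)-5=-22
r2=8-1=7
CMP r2, #2  (cmp 7,2)
BGT again: taken
r3=(-22)-15=-37
r3=(-37)|5=-33
r3=(-33)-5=-38
r2=7-1=6
CMP r2, #2  (cmp 6,2)
BGT again: taken
r3=(-38)-15=-53
r3=(-53)|5=-49
r3=(-49)-5=-54
r2=6-1=5
CMP r2, #2  (cmp 5,2)
BGT again: taken
r3=(-54)-15=-69
r3=(-69)|5=-65
r3=(-65)-5=-70
r2=5-1=4
CMP r2, #2  (cmp 4,2)
BGT again: taken
r3=(-70)-15=-85
r3=(-85)|5=-81
r3=(-81)-5=-86
r2=4-1=3
CMP r2, #2  (cmp 3,2)
BGT again: taken
r3=(-86)-15=-101
r3=(-101)|5=-97
r3=(-97)-5=-102
r2=3-1=2
CMP r2, #2  (cmp 2,2)
BGT again: not taken
halt.
Total executed instructions: 45.

45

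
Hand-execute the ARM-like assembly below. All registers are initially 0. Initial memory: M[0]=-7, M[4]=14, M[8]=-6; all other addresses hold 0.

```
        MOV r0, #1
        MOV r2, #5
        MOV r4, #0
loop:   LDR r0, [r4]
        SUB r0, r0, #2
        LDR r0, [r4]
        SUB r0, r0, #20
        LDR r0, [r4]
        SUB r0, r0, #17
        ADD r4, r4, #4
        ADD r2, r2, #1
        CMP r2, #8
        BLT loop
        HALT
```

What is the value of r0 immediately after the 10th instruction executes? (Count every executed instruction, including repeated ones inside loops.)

-24

MOV r0, #1 → r0=1
MOV r2, #5 → r2=5
MOV r4, #0 → r4=0
LDR r0, [r4] → r0=M[0]=-7
SUB r0, r0, #2 → r0=(-7)-2=-9
LDR r0, [r4] → r0=M[0]=-7
SUB r0, r0, #20 → r0=(-7)-20=-27
LDR r0, [r4] → r0=M[0]=-7
SUB r0, r0, #17 → r0=(-7)-17=-24
ADD r4, r4, #4 → r4=0+4=4
After step 10: r0 = -24.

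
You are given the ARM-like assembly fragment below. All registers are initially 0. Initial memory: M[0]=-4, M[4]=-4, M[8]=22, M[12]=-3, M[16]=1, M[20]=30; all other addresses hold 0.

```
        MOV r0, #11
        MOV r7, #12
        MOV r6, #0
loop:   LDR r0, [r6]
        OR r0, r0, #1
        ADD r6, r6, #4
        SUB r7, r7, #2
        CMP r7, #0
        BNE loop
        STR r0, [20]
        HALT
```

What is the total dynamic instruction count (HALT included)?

MOV r0, #11 → r0=11
MOV r7, #12 → r7=12
MOV r6, #0 → r6=0
LDR r0, [r6] → r0=M[0]=-4
OR r0, r0, #1 → r0=(-4)|1=-3
ADD r6, r6, #4 → r6=0+4=4
SUB r7, r7, #2 → r7=12-2=10
CMP r7, #0  (cmp 10,0)
BNE loop: taken
LDR r0, [r6] → r0=M[4]=-4
OR r0, r0, #1 → r0=(-4)|1=-3
ADD r6, r6, #4 → r6=4+4=8
SUB r7, r7, #2 → r7=10-2=8
CMP r7, #0  (cmp 8,0)
BNE loop: taken
LDR r0, [r6] → r0=M[8]=22
OR r0, r0, #1 → r0=22|1=23
ADD r6, r6, #4 → r6=8+4=12
SUB r7, r7, #2 → r7=8-2=6
CMP r7, #0  (cmp 6,0)
BNE loop: taken
LDR r0, [r6] → r0=M[12]=-3
OR r0, r0, #1 → r0=(-3)|1=-3
ADD r6, r6, #4 → r6=12+4=16
SUB r7, r7, #2 → r7=6-2=4
CMP r7, #0  (cmp 4,0)
BNE loop: taken
LDR r0, [r6] → r0=M[16]=1
OR r0, r0, #1 → r0=1|1=1
ADD r6, r6, #4 → r6=16+4=20
SUB r7, r7, #2 → r7=4-2=2
CMP r7, #0  (cmp 2,0)
BNE loop: taken
LDR r0, [r6] → r0=M[20]=30
OR r0, r0, #1 → r0=30|1=31
ADD r6, r6, #4 → r6=20+4=24
SUB r7, r7, #2 → r7=2-2=0
CMP r7, #0  (cmp 0,0)
BNE loop: not taken
STR r0, [20] → M[20]=31
halt.
Total executed instructions: 41.

41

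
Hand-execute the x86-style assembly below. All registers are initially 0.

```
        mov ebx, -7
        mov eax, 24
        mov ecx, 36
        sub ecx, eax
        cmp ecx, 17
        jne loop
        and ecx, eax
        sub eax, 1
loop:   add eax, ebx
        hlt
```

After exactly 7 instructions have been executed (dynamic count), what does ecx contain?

12

ebx=-7
eax=24
ecx=36
ecx=36-24=12
cmp ecx, 17  (cmp 12,17)
jne loop: taken
eax=24+(-7)=17
After step 7: ecx = 12.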